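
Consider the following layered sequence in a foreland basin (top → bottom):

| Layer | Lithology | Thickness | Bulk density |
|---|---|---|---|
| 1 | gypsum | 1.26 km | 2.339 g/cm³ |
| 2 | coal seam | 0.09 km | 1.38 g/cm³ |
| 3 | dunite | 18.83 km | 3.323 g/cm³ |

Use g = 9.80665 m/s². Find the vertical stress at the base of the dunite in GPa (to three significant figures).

gypsum: 2339 kg/m³ × 9.80665 m/s² × 1260 m = 2.890×10^7 Pa = 0.02890 GPa
coal seam: 1380 kg/m³ × 9.80665 m/s² × 90 m = 1.218×10^6 Pa = 1.218×10^-3 GPa
dunite: 3323 kg/m³ × 9.80665 m/s² × 18830 m = 6.136×10^8 Pa = 0.6136 GPa
Total = 0.02890 + 1.218×10^-3 + 0.6136 = 0.64374 GPa

0.644 GPa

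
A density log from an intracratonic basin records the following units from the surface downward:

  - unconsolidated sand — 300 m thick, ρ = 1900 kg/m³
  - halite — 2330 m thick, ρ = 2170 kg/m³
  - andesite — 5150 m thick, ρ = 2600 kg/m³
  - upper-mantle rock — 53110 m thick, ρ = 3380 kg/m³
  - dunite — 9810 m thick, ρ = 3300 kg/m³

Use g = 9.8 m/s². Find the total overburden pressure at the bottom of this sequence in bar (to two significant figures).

unconsolidated sand: 1900 kg/m³ × 9.8 m/s² × 300 m = 5.586×10^6 Pa = 55.86 bar
halite: 2170 kg/m³ × 9.8 m/s² × 2330 m = 4.955×10^7 Pa = 495.5 bar
andesite: 2600 kg/m³ × 9.8 m/s² × 5150 m = 1.312×10^8 Pa = 1312 bar
upper-mantle rock: 3380 kg/m³ × 9.8 m/s² × 53110 m = 1.759×10^9 Pa = 17592 bar
dunite: 3300 kg/m³ × 9.8 m/s² × 9810 m = 3.173×10^8 Pa = 3173 bar
Total = 55.86 + 495.5 + 1312 + 17592 + 3173 = 22628 bar

23000 bar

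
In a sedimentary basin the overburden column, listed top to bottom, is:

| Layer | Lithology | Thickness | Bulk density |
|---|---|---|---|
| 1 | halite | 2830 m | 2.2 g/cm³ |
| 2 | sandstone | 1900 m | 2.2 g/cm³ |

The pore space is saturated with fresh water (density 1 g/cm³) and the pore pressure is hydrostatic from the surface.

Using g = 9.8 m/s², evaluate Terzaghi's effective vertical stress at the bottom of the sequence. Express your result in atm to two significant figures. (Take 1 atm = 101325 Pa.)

Overburden (lithostatic) stress σ_v:
halite: 2200 kg/m³ × 9.8 m/s² × 2830 m = 6.101×10^7 Pa = 61.01 MPa
sandstone: 2200 kg/m³ × 9.8 m/s² × 1900 m = 4.096×10^7 Pa = 40.96 MPa
Total = 61.01 + 40.96 = 101.98 MPa
Pore pressure P_p = 1000 kg/m³ × 9.8 m/s² × 4730 m = 4.635×10^7 Pa = 46.35 MPa
Effective stress σ' = σ_v − P_p = 102.0 − 46.35 = 55.625 MPa = 548.97 atm

550 atm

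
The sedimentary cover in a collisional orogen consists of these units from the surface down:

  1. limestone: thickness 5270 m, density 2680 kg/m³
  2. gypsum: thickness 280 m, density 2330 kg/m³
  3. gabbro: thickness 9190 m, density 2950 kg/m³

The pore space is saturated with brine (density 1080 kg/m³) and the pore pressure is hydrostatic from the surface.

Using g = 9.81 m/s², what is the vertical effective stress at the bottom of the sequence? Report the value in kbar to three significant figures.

2.55 kbar

Overburden (lithostatic) stress σ_v:
limestone: 2680 kg/m³ × 9.81 m/s² × 5270 m = 1.386×10^8 Pa = 138.6 MPa
gypsum: 2330 kg/m³ × 9.81 m/s² × 280 m = 6.400×10^6 Pa = 6.400 MPa
gabbro: 2950 kg/m³ × 9.81 m/s² × 9190 m = 2.660×10^8 Pa = 266.0 MPa
Total = 138.6 + 6.400 + 266.0 = 410.91 MPa
Pore pressure P_p = 1080 kg/m³ × 9.81 m/s² × 14740 m = 1.562×10^8 Pa = 156.2 MPa
Effective stress σ' = σ_v − P_p = 410.9 − 156.2 = 254.74 MPa = 2.5474 kbar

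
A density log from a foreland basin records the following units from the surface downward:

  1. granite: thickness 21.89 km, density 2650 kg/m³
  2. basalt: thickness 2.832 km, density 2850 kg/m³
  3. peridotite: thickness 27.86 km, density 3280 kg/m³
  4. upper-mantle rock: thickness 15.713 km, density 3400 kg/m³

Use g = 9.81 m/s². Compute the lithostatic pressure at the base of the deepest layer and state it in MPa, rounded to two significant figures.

2100 MPa

granite: 2650 kg/m³ × 9.81 m/s² × 21890 m = 5.691×10^8 Pa = 569.1 MPa
basalt: 2850 kg/m³ × 9.81 m/s² × 2832 m = 7.918×10^7 Pa = 79.18 MPa
peridotite: 3280 kg/m³ × 9.81 m/s² × 27860 m = 8.964×10^8 Pa = 896.4 MPa
upper-mantle rock: 3400 kg/m³ × 9.81 m/s² × 15713 m = 5.241×10^8 Pa = 524.1 MPa
Total = 569.1 + 79.18 + 896.4 + 524.1 = 2068.8 MPa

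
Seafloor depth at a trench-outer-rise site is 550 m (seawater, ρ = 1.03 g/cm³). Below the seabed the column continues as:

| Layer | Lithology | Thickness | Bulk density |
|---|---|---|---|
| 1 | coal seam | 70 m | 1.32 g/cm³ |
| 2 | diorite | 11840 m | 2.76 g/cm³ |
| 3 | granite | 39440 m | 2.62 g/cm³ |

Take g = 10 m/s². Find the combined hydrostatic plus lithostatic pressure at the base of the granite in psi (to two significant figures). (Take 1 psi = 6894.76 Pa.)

seawater: 1030 kg/m³ × 10 m/s² × 550 m = 5.665×10^6 Pa = 821.6 psi
coal seam: 1320 kg/m³ × 10 m/s² × 70 m = 9.240×10^5 Pa = 134.0 psi
diorite: 2760 kg/m³ × 10 m/s² × 11840 m = 3.268×10^8 Pa = 47396 psi
granite: 2620 kg/m³ × 10 m/s² × 39440 m = 1.033×10^9 Pa = 1.499×10^5 psi
Total = 821.6 + 134.0 + 47396 + 1.499×10^5 = 1.9822×10^5 psi

200000 psi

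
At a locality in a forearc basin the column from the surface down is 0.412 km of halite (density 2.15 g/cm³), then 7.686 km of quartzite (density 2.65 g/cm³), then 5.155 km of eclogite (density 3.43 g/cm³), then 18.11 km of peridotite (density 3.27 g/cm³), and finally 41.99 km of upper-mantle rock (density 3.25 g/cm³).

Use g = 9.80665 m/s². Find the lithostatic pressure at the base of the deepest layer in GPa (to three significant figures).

2.30 GPa

halite: 2150 kg/m³ × 9.80665 m/s² × 412 m = 8.687×10^6 Pa = 8.687×10^-3 GPa
quartzite: 2650 kg/m³ × 9.80665 m/s² × 7686 m = 1.997×10^8 Pa = 0.1997 GPa
eclogite: 3430 kg/m³ × 9.80665 m/s² × 5155 m = 1.734×10^8 Pa = 0.1734 GPa
peridotite: 3270 kg/m³ × 9.80665 m/s² × 18110 m = 5.807×10^8 Pa = 0.5807 GPa
upper-mantle rock: 3250 kg/m³ × 9.80665 m/s² × 41990 m = 1.338×10^9 Pa = 1.338 GPa
Total = 8.687×10^-3 + 0.1997 + 0.1734 + 0.5807 + 1.338 = 2.3009 GPa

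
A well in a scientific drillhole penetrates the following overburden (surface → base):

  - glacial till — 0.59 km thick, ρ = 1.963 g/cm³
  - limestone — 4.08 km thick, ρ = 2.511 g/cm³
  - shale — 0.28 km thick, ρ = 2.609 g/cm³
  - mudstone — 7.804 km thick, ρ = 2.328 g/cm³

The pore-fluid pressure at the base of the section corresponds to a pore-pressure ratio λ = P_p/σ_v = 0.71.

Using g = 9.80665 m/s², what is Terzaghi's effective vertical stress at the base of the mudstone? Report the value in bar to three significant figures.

Overburden (lithostatic) stress σ_v:
glacial till: 1963 kg/m³ × 9.80665 m/s² × 590 m = 1.136×10^7 Pa = 11.36 MPa
limestone: 2511 kg/m³ × 9.80665 m/s² × 4080 m = 1.005×10^8 Pa = 100.5 MPa
shale: 2609 kg/m³ × 9.80665 m/s² × 280 m = 7.164×10^6 Pa = 7.164 MPa
mudstone: 2328 kg/m³ × 9.80665 m/s² × 7804 m = 1.782×10^8 Pa = 178.2 MPa
Total = 11.36 + 100.5 + 7.164 + 178.2 = 297.15 MPa
Pore pressure P_p = λ·σ_v = 0.71 × 297.2 MPa = 211.0 MPa
Effective stress σ' = σ_v − P_p = 297.2 − 211.0 = 86.175 MPa = 861.75 bar

862 bar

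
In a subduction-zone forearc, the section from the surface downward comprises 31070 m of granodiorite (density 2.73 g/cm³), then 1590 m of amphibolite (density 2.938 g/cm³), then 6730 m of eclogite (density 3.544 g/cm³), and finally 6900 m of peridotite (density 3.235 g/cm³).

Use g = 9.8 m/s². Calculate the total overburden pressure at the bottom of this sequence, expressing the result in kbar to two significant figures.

granodiorite: 2730 kg/m³ × 9.8 m/s² × 31070 m = 8.312×10^8 Pa = 8.312 kbar
amphibolite: 2938 kg/m³ × 9.8 m/s² × 1590 m = 4.578×10^7 Pa = 0.4578 kbar
eclogite: 3544 kg/m³ × 9.8 m/s² × 6730 m = 2.337×10^8 Pa = 2.337 kbar
peridotite: 3235 kg/m³ × 9.8 m/s² × 6900 m = 2.188×10^8 Pa = 2.188 kbar
Total = 8.312 + 0.4578 + 2.337 + 2.188 = 13.295 kbar

13 kbar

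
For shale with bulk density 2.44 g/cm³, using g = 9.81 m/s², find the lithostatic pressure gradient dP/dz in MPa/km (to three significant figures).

23.9 MPa/km

dP/dz = ρg = 2440 kg/m³ × 9.81 m/s² = 23936 Pa/m
= 23936 Pa/m × (1 MPa/km / 1000.0 Pa/m) = 23.936 MPa/km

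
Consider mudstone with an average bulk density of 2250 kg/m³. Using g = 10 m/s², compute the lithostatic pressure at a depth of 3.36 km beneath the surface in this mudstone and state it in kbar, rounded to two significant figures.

0.76 kbar

mudstone: 2250 kg/m³ × 10 m/s² × 3360 m = 7.560×10^7 Pa = 0.7560 kbar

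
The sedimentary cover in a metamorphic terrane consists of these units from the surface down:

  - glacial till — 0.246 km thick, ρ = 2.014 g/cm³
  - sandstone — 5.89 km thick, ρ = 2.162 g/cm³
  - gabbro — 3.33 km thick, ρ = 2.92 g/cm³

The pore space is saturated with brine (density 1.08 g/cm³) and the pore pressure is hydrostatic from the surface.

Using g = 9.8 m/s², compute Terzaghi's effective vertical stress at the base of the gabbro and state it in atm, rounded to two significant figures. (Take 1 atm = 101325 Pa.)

Overburden (lithostatic) stress σ_v:
glacial till: 2014 kg/m³ × 9.8 m/s² × 246 m = 4.855×10^6 Pa = 4.855 MPa
sandstone: 2162 kg/m³ × 9.8 m/s² × 5890 m = 1.248×10^8 Pa = 124.8 MPa
gabbro: 2920 kg/m³ × 9.8 m/s² × 3330 m = 9.529×10^7 Pa = 95.29 MPa
Total = 4.855 + 124.8 + 95.29 = 224.94 MPa
Pore pressure P_p = 1080 kg/m³ × 9.8 m/s² × 9466 m = 1.002×10^8 Pa = 100.2 MPa
Effective stress σ' = σ_v − P_p = 224.9 − 100.2 = 124.75 MPa = 1231.2 atm

1200 atm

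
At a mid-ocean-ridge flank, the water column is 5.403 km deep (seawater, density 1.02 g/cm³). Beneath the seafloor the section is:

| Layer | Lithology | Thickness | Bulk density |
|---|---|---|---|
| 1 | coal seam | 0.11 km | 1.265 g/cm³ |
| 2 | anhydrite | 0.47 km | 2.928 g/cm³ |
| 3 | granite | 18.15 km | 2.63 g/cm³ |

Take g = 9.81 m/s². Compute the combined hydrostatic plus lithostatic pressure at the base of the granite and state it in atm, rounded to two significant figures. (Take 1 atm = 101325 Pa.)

5300 atm

seawater: 1020 kg/m³ × 9.81 m/s² × 5403 m = 5.406×10^7 Pa = 533.6 atm
coal seam: 1265 kg/m³ × 9.81 m/s² × 110 m = 1.365×10^6 Pa = 13.47 atm
anhydrite: 2928 kg/m³ × 9.81 m/s² × 470 m = 1.350×10^7 Pa = 133.2 atm
granite: 2630 kg/m³ × 9.81 m/s² × 18150 m = 4.683×10^8 Pa = 4622 atm
Total = 533.6 + 13.47 + 133.2 + 4622 = 5301.8 atm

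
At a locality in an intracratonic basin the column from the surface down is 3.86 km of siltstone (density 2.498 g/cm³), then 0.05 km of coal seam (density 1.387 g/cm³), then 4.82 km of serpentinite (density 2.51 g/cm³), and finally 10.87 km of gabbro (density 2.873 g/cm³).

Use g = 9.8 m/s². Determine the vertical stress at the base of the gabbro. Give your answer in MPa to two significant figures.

520 MPa

siltstone: 2498 kg/m³ × 9.8 m/s² × 3860 m = 9.449×10^7 Pa = 94.49 MPa
coal seam: 1387 kg/m³ × 9.8 m/s² × 50 m = 6.796×10^5 Pa = 0.6796 MPa
serpentinite: 2510 kg/m³ × 9.8 m/s² × 4820 m = 1.186×10^8 Pa = 118.6 MPa
gabbro: 2873 kg/m³ × 9.8 m/s² × 10870 m = 3.060×10^8 Pa = 306.0 MPa
Total = 94.49 + 0.6796 + 118.6 + 306.0 = 519.79 MPa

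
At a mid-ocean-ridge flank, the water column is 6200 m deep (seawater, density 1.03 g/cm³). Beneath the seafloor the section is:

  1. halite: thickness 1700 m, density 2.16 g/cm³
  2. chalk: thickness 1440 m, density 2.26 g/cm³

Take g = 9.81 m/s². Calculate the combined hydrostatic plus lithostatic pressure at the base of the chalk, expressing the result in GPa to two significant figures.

seawater: 1030 kg/m³ × 9.81 m/s² × 6200 m = 6.265×10^7 Pa = 0.06265 GPa
halite: 2160 kg/m³ × 9.81 m/s² × 1700 m = 3.602×10^7 Pa = 0.03602 GPa
chalk: 2260 kg/m³ × 9.81 m/s² × 1440 m = 3.193×10^7 Pa = 0.03193 GPa
Total = 0.06265 + 0.03602 + 0.03193 = 0.13059 GPa

0.13 GPa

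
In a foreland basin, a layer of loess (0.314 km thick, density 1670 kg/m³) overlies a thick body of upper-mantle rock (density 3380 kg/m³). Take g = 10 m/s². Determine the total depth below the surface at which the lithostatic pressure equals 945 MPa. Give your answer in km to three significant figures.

28.1 km

Pressure at base of upper layers: 1670×10×314 = 5.244×10^6 Pa = 5.244 MPa
Remaining pressure to be supplied by upper-mantle rock: 9.450×10^8 − 5.244×10^6 = 9.398×10^8 Pa
Additional depth in upper-mantle rock = 9.398×10^8 Pa / (3380 kg/m³ × 10 m/s²) = 27803 m
Total depth = 314 m + 27803 m = 28117 m
= 28.117 km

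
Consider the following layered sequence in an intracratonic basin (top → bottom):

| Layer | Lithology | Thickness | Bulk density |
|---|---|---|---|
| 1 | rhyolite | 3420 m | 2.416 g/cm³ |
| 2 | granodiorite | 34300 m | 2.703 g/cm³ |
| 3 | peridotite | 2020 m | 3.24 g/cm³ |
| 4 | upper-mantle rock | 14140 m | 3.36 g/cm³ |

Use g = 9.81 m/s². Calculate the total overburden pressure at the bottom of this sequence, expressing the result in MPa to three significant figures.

1520 MPa

rhyolite: 2416 kg/m³ × 9.81 m/s² × 3420 m = 8.106×10^7 Pa = 81.06 MPa
granodiorite: 2703 kg/m³ × 9.81 m/s² × 34300 m = 9.095×10^8 Pa = 909.5 MPa
peridotite: 3240 kg/m³ × 9.81 m/s² × 2020 m = 6.420×10^7 Pa = 64.20 MPa
upper-mantle rock: 3360 kg/m³ × 9.81 m/s² × 14140 m = 4.661×10^8 Pa = 466.1 MPa
Total = 81.06 + 909.5 + 64.20 + 466.1 = 1520.9 MPa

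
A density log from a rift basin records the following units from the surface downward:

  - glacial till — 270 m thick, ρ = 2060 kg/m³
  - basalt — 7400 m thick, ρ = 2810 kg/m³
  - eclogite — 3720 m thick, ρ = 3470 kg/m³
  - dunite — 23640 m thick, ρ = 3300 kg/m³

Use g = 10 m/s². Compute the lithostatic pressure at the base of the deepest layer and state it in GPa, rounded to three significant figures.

1.12 GPa

glacial till: 2060 kg/m³ × 10 m/s² × 270 m = 5.562×10^6 Pa = 5.562×10^-3 GPa
basalt: 2810 kg/m³ × 10 m/s² × 7400 m = 2.079×10^8 Pa = 0.2079 GPa
eclogite: 3470 kg/m³ × 10 m/s² × 3720 m = 1.291×10^8 Pa = 0.1291 GPa
dunite: 3300 kg/m³ × 10 m/s² × 23640 m = 7.801×10^8 Pa = 0.7801 GPa
Total = 5.562×10^-3 + 0.2079 + 0.1291 + 0.7801 = 1.1227 GPa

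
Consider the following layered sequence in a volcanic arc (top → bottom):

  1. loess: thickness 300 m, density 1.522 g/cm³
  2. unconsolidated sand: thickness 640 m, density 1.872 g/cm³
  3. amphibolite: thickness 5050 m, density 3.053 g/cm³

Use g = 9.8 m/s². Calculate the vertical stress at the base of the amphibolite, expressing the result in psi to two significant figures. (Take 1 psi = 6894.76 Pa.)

loess: 1522 kg/m³ × 9.8 m/s² × 300 m = 4.475×10^6 Pa = 649.0 psi
unconsolidated sand: 1872 kg/m³ × 9.8 m/s² × 640 m = 1.174×10^7 Pa = 1703 psi
amphibolite: 3053 kg/m³ × 9.8 m/s² × 5050 m = 1.511×10^8 Pa = 21914 psi
Total = 649.0 + 1703 + 21914 = 24266 psi

24000 psi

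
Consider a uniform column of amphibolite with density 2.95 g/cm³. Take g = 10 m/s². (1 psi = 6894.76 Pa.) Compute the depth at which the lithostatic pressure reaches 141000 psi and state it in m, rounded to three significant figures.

33000 m

h = P/(ρg) = 141000 psi / (2950 kg/m³ × 10 m/s²) = 9.722×10^8 Pa / 29500 Pa/m = 32955 m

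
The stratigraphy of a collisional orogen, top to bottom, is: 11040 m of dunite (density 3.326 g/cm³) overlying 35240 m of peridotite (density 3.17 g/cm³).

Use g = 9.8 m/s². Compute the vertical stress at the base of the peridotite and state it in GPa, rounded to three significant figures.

dunite: 3326 kg/m³ × 9.8 m/s² × 11040 m = 3.598×10^8 Pa = 0.3598 GPa
peridotite: 3170 kg/m³ × 9.8 m/s² × 35240 m = 1.095×10^9 Pa = 1.095 GPa
Total = 0.3598 + 1.095 = 1.4546 GPa

1.45 GPa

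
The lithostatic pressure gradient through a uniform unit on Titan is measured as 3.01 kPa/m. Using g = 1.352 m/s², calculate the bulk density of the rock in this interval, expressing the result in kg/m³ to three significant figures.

2230 kg/m³

ρ = (dP/dz)/g = 3.01 kPa/m / 1.352 m/s² = 3010.0 Pa/m / 1.352 m/s² = 2226.3 kg/m³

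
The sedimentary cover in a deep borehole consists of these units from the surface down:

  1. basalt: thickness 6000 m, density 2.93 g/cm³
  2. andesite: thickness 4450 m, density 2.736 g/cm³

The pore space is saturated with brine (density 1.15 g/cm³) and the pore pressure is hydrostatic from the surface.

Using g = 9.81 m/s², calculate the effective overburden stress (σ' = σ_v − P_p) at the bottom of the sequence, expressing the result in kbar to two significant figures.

1.7 kbar

Overburden (lithostatic) stress σ_v:
basalt: 2930 kg/m³ × 9.81 m/s² × 6000 m = 1.725×10^8 Pa = 172.5 MPa
andesite: 2736 kg/m³ × 9.81 m/s² × 4450 m = 1.194×10^8 Pa = 119.4 MPa
Total = 172.5 + 119.4 = 291.90 MPa
Pore pressure P_p = 1150 kg/m³ × 9.81 m/s² × 10450 m = 1.179×10^8 Pa = 117.9 MPa
Effective stress σ' = σ_v − P_p = 291.9 − 117.9 = 174.01 MPa = 1.7401 kbar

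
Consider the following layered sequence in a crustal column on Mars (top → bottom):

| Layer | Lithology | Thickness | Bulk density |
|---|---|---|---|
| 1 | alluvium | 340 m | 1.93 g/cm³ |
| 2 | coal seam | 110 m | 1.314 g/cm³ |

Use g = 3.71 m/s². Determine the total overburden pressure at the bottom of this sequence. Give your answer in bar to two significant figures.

30 bar

alluvium: 1930 kg/m³ × 3.71 m/s² × 340 m = 2.435×10^6 Pa = 24.35 bar
coal seam: 1314 kg/m³ × 3.71 m/s² × 110 m = 5.362×10^5 Pa = 5.362 bar
Total = 24.35 + 5.362 = 29.707 bar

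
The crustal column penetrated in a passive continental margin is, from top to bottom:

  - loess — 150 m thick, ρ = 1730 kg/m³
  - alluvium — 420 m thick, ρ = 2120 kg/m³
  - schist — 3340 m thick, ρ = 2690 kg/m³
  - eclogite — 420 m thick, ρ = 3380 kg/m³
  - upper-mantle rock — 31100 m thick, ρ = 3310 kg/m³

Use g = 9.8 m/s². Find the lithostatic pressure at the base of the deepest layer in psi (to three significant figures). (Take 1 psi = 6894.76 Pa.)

loess: 1730 kg/m³ × 9.8 m/s² × 150 m = 2.543×10^6 Pa = 368.8 psi
alluvium: 2120 kg/m³ × 9.8 m/s² × 420 m = 8.726×10^6 Pa = 1266 psi
schist: 2690 kg/m³ × 9.8 m/s² × 3340 m = 8.805×10^7 Pa = 12770 psi
eclogite: 3380 kg/m³ × 9.8 m/s² × 420 m = 1.391×10^7 Pa = 2018 psi
upper-mantle rock: 3310 kg/m³ × 9.8 m/s² × 31100 m = 1.009×10^9 Pa = 1.463×10^5 psi
Total = 368.8 + 1266 + 12770 + 2018 + 1.463×10^5 = 1.6274×10^5 psi

163000 psi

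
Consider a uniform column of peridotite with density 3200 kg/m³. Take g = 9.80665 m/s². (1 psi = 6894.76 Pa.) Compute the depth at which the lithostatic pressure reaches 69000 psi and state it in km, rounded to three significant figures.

15.2 km

h = P/(ρg) = 69000 psi / (3200 kg/m³ × 9.80665 m/s²) = 4.757×10^8 Pa / 31381 Pa/m = 15160 m
= 15.160 km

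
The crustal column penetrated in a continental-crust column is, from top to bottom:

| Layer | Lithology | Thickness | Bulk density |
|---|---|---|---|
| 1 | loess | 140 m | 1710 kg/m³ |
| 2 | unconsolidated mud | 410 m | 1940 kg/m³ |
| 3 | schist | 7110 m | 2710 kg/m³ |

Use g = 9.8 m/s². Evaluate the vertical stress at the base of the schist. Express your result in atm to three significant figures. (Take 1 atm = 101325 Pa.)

1960 atm

loess: 1710 kg/m³ × 9.8 m/s² × 140 m = 2.346×10^6 Pa = 23.15 atm
unconsolidated mud: 1940 kg/m³ × 9.8 m/s² × 410 m = 7.795×10^6 Pa = 76.93 atm
schist: 2710 kg/m³ × 9.8 m/s² × 7110 m = 1.888×10^8 Pa = 1864 atm
Total = 23.15 + 76.93 + 1864 = 1963.7 atm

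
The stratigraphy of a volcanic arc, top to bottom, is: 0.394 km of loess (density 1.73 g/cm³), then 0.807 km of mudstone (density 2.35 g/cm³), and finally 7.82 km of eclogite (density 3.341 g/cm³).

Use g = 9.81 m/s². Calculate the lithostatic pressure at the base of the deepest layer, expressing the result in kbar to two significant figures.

2.8 kbar

loess: 1730 kg/m³ × 9.81 m/s² × 394 m = 6.687×10^6 Pa = 0.06687 kbar
mudstone: 2350 kg/m³ × 9.81 m/s² × 807 m = 1.860×10^7 Pa = 0.1860 kbar
eclogite: 3341 kg/m³ × 9.81 m/s² × 7820 m = 2.563×10^8 Pa = 2.563 kbar
Total = 0.06687 + 0.1860 + 2.563 = 2.8159 kbar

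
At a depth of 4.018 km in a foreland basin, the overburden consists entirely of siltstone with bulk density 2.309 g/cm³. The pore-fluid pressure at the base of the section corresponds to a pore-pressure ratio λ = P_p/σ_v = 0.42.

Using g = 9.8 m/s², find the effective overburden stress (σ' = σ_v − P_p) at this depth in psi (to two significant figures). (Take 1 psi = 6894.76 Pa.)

7600 psi

Overburden (lithostatic) stress σ_v:
siltstone: 2309 kg/m³ × 9.8 m/s² × 4018 m = 9.092×10^7 Pa = 90.92 MPa
Pore pressure P_p = λ·σ_v = 0.42 × 90.92 MPa = 38.19 MPa
Effective stress σ' = σ_v − P_p = 90.92 − 38.19 = 52.734 MPa = 7648.4 psi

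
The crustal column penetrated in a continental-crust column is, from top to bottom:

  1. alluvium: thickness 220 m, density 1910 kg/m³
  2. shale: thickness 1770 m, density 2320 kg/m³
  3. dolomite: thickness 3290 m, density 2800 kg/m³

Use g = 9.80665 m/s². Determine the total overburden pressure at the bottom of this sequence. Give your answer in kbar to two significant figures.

1.3 kbar

alluvium: 1910 kg/m³ × 9.80665 m/s² × 220 m = 4.121×10^6 Pa = 0.04121 kbar
shale: 2320 kg/m³ × 9.80665 m/s² × 1770 m = 4.027×10^7 Pa = 0.4027 kbar
dolomite: 2800 kg/m³ × 9.80665 m/s² × 3290 m = 9.034×10^7 Pa = 0.9034 kbar
Total = 0.04121 + 0.4027 + 0.9034 = 1.3473 kbar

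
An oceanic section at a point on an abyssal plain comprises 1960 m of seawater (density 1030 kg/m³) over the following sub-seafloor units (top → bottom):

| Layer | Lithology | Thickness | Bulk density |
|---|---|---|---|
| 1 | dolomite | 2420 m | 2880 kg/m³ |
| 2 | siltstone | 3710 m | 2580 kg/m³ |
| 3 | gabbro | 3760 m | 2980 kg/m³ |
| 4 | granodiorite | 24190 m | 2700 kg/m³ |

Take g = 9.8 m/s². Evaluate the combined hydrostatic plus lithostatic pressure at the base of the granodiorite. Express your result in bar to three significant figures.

9320 bar

seawater: 1030 kg/m³ × 9.8 m/s² × 1960 m = 1.978×10^7 Pa = 197.8 bar
dolomite: 2880 kg/m³ × 9.8 m/s² × 2420 m = 6.830×10^7 Pa = 683.0 bar
siltstone: 2580 kg/m³ × 9.8 m/s² × 3710 m = 9.380×10^7 Pa = 938.0 bar
gabbro: 2980 kg/m³ × 9.8 m/s² × 3760 m = 1.098×10^8 Pa = 1098 bar
granodiorite: 2700 kg/m³ × 9.8 m/s² × 24190 m = 6.401×10^8 Pa = 6401 bar
Total = 197.8 + 683.0 + 938.0 + 1098 + 6401 = 9317.6 bar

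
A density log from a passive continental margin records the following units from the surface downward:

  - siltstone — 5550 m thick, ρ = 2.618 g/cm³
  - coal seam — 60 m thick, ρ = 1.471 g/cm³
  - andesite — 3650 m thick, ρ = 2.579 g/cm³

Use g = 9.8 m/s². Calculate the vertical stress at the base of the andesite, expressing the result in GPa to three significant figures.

0.236 GPa

siltstone: 2618 kg/m³ × 9.8 m/s² × 5550 m = 1.424×10^8 Pa = 0.1424 GPa
coal seam: 1471 kg/m³ × 9.8 m/s² × 60 m = 8.649×10^5 Pa = 8.649×10^-4 GPa
andesite: 2579 kg/m³ × 9.8 m/s² × 3650 m = 9.225×10^7 Pa = 0.09225 GPa
Total = 0.1424 + 8.649×10^-4 + 0.09225 = 0.23551 GPa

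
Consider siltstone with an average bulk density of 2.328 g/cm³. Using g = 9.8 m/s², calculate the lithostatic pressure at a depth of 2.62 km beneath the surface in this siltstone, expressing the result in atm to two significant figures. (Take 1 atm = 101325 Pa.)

siltstone: 2328 kg/m³ × 9.8 m/s² × 2620 m = 5.977×10^7 Pa = 589.9 atm

590 atm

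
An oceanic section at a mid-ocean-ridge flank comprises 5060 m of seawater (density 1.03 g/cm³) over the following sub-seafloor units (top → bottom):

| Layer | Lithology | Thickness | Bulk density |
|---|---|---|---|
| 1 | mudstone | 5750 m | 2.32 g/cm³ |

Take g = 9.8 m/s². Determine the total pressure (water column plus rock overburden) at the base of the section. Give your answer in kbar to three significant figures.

seawater: 1030 kg/m³ × 9.8 m/s² × 5060 m = 5.108×10^7 Pa = 0.5108 kbar
mudstone: 2320 kg/m³ × 9.8 m/s² × 5750 m = 1.307×10^8 Pa = 1.307 kbar
Total = 0.5108 + 1.307 = 1.8181 kbar

1.82 kbar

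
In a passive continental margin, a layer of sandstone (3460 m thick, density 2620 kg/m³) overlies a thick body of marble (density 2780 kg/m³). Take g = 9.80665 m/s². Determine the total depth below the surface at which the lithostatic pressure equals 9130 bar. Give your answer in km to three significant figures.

Pressure at base of upper layers: 2620×9.80665×3460 = 8.890×10^7 Pa = 889.0 bar
Remaining pressure to be supplied by marble: 9.130×10^8 − 8.890×10^7 = 8.241×10^8 Pa
Additional depth in marble = 8.241×10^8 Pa / (2780 kg/m³ × 9.80665 m/s²) = 30228 m
Total depth = 3460 m + 30228 m = 33688 m
= 33.688 km

33.7 km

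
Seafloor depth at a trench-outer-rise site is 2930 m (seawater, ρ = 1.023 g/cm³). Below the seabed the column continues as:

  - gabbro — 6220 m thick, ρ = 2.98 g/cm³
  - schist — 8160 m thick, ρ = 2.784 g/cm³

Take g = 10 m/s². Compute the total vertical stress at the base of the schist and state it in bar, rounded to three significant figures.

4430 bar

seawater: 1023 kg/m³ × 10 m/s² × 2930 m = 2.997×10^7 Pa = 299.7 bar
gabbro: 2980 kg/m³ × 10 m/s² × 6220 m = 1.854×10^8 Pa = 1854 bar
schist: 2784 kg/m³ × 10 m/s² × 8160 m = 2.272×10^8 Pa = 2272 bar
Total = 299.7 + 1854 + 2272 = 4425.0 bar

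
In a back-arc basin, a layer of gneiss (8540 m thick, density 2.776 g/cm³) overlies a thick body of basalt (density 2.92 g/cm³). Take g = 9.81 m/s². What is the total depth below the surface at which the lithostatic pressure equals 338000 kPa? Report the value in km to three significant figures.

Pressure at base of upper layers: 2776×9.81×8540 = 2.326×10^8 Pa = 2.326×10^5 kPa
Remaining pressure to be supplied by basalt: 3.380×10^8 − 2.326×10^8 = 1.054×10^8 Pa
Additional depth in basalt = 1.054×10^8 Pa / (2920 kg/m³ × 9.81 m/s²) = 3680.7 m
Total depth = 8540 m + 3680.7 m = 12221 m
= 12.221 km

12.2 km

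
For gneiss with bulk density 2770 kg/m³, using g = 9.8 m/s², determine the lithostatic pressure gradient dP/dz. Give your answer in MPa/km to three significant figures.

dP/dz = ρg = 2770 kg/m³ × 9.8 m/s² = 27146 Pa/m
= 27146 Pa/m × (1 MPa/km / 1000.0 Pa/m) = 27.146 MPa/km

27.1 MPa/km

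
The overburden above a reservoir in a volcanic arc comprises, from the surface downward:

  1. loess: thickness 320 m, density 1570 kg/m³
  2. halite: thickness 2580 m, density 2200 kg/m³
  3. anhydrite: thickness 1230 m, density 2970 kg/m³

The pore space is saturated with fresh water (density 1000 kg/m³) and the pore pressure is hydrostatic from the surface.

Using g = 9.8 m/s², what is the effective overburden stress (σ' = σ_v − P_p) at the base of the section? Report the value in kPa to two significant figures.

56000 kPa

Overburden (lithostatic) stress σ_v:
loess: 1570 kg/m³ × 9.8 m/s² × 320 m = 4.924×10^6 Pa = 4.924 MPa
halite: 2200 kg/m³ × 9.8 m/s² × 2580 m = 5.562×10^7 Pa = 55.62 MPa
anhydrite: 2970 kg/m³ × 9.8 m/s² × 1230 m = 3.580×10^7 Pa = 35.80 MPa
Total = 4.924 + 55.62 + 35.80 = 96.349 MPa
Pore pressure P_p = 1000 kg/m³ × 9.8 m/s² × 4130 m = 4.047×10^7 Pa = 40.47 MPa
Effective stress σ' = σ_v − P_p = 96.35 − 40.47 = 55.875 MPa = 55875 kPa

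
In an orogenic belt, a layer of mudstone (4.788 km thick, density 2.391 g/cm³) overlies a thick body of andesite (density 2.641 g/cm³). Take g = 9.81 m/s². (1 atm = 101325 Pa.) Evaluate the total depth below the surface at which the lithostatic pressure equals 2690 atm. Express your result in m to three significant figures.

11000 m

Pressure at base of upper layers: 2391×9.81×4788 = 1.123×10^8 Pa = 1108 atm
Remaining pressure to be supplied by andesite: 2.726×10^8 − 1.123×10^8 = 1.603×10^8 Pa
Additional depth in andesite = 1.603×10^8 Pa / (2641 kg/m³ × 9.81 m/s²) = 6185.6 m
Total depth = 4788 m + 6185.6 m = 10974 m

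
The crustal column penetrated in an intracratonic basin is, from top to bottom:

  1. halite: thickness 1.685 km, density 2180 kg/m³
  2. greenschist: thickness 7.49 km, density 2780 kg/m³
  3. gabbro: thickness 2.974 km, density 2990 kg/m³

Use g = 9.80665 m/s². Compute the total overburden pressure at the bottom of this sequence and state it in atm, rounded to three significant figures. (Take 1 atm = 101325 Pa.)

3230 atm

halite: 2180 kg/m³ × 9.80665 m/s² × 1685 m = 3.602×10^7 Pa = 355.5 atm
greenschist: 2780 kg/m³ × 9.80665 m/s² × 7490 m = 2.042×10^8 Pa = 2015 atm
gabbro: 2990 kg/m³ × 9.80665 m/s² × 2974 m = 8.720×10^7 Pa = 860.6 atm
Total = 355.5 + 2015 + 860.6 = 3231.4 atm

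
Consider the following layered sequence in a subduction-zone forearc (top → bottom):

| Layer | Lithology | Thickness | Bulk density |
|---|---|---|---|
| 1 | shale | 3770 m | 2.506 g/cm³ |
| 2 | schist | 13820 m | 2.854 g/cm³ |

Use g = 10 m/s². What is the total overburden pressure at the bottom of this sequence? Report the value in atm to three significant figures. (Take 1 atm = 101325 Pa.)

4830 atm

shale: 2506 kg/m³ × 10 m/s² × 3770 m = 9.448×10^7 Pa = 932.4 atm
schist: 2854 kg/m³ × 10 m/s² × 13820 m = 3.944×10^8 Pa = 3893 atm
Total = 932.4 + 3893 = 4825.1 atm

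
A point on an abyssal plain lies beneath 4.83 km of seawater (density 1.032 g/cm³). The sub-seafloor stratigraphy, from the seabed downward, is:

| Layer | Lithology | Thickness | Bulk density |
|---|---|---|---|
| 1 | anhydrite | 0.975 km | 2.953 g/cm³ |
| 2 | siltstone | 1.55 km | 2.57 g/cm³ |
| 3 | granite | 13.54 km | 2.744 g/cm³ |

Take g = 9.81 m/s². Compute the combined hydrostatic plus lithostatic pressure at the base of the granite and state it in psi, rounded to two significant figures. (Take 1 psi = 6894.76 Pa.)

70000 psi

seawater: 1032 kg/m³ × 9.81 m/s² × 4830 m = 4.890×10^7 Pa = 7092 psi
anhydrite: 2953 kg/m³ × 9.81 m/s² × 975 m = 2.824×10^7 Pa = 4097 psi
siltstone: 2570 kg/m³ × 9.81 m/s² × 1550 m = 3.908×10^7 Pa = 5668 psi
granite: 2744 kg/m³ × 9.81 m/s² × 13540 m = 3.645×10^8 Pa = 52863 psi
Total = 7092 + 4097 + 5668 + 52863 = 69720 psi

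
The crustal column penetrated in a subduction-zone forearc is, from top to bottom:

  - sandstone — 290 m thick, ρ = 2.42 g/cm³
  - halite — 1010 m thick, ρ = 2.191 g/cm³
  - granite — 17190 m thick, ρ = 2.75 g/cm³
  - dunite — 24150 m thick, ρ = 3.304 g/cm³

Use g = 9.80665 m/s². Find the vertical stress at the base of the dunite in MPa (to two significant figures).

1300 MPa

sandstone: 2420 kg/m³ × 9.80665 m/s² × 290 m = 6.882×10^6 Pa = 6.882 MPa
halite: 2191 kg/m³ × 9.80665 m/s² × 1010 m = 2.170×10^7 Pa = 21.70 MPa
granite: 2750 kg/m³ × 9.80665 m/s² × 17190 m = 4.636×10^8 Pa = 463.6 MPa
dunite: 3304 kg/m³ × 9.80665 m/s² × 24150 m = 7.825×10^8 Pa = 782.5 MPa
Total = 6.882 + 21.70 + 463.6 + 782.5 = 1274.7 MPa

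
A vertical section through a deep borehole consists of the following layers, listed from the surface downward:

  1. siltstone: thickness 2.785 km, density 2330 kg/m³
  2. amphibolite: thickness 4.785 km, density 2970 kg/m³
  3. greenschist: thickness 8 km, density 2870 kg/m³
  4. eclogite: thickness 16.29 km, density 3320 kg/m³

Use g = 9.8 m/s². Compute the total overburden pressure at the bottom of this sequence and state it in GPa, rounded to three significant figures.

siltstone: 2330 kg/m³ × 9.8 m/s² × 2785 m = 6.359×10^7 Pa = 0.06359 GPa
amphibolite: 2970 kg/m³ × 9.8 m/s² × 4785 m = 1.393×10^8 Pa = 0.1393 GPa
greenschist: 2870 kg/m³ × 9.8 m/s² × 8000 m = 2.250×10^8 Pa = 0.2250 GPa
eclogite: 3320 kg/m³ × 9.8 m/s² × 16290 m = 5.300×10^8 Pa = 0.5300 GPa
Total = 0.06359 + 0.1393 + 0.2250 + 0.5300 = 0.95788 GPa

0.958 GPa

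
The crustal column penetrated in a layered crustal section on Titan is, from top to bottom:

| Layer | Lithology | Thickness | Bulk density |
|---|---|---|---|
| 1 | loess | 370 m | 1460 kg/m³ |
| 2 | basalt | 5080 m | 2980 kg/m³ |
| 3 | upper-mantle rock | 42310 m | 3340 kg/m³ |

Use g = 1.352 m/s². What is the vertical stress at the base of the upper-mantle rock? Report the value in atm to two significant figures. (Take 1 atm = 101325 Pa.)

2100 atm

loess: 1460 kg/m³ × 1.352 m/s² × 370 m = 7.304×10^5 Pa = 7.208 atm
basalt: 2980 kg/m³ × 1.352 m/s² × 5080 m = 2.047×10^7 Pa = 202.0 atm
upper-mantle rock: 3340 kg/m³ × 1.352 m/s² × 42310 m = 1.911×10^8 Pa = 1886 atm
Total = 7.208 + 202.0 + 1886 = 2094.8 atm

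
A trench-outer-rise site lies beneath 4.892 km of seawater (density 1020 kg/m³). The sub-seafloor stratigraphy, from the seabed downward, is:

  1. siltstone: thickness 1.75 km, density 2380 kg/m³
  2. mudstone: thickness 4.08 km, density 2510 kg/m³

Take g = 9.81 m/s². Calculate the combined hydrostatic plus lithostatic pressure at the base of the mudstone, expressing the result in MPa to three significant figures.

190 MPa

seawater: 1020 kg/m³ × 9.81 m/s² × 4892 m = 4.895×10^7 Pa = 48.95 MPa
siltstone: 2380 kg/m³ × 9.81 m/s² × 1750 m = 4.086×10^7 Pa = 40.86 MPa
mudstone: 2510 kg/m³ × 9.81 m/s² × 4080 m = 1.005×10^8 Pa = 100.5 MPa
Total = 48.95 + 40.86 + 100.5 = 190.27 MPa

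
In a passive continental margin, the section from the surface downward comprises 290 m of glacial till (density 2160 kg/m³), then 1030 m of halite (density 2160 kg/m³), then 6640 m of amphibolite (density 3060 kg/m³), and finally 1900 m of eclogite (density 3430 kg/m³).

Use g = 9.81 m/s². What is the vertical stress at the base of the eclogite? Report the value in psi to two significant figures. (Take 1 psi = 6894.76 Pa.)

42000 psi

glacial till: 2160 kg/m³ × 9.81 m/s² × 290 m = 6.145×10^6 Pa = 891.3 psi
halite: 2160 kg/m³ × 9.81 m/s² × 1030 m = 2.183×10^7 Pa = 3165 psi
amphibolite: 3060 kg/m³ × 9.81 m/s² × 6640 m = 1.993×10^8 Pa = 28909 psi
eclogite: 3430 kg/m³ × 9.81 m/s² × 1900 m = 6.393×10^7 Pa = 9273 psi
Total = 891.3 + 3165 + 28909 + 9273 = 42239 psi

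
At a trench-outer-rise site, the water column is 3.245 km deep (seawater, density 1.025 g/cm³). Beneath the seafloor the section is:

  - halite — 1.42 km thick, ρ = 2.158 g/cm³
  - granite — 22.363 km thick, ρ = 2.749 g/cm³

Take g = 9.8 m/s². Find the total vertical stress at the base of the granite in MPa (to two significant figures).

670 MPa

seawater: 1025 kg/m³ × 9.8 m/s² × 3245 m = 3.260×10^7 Pa = 32.60 MPa
halite: 2158 kg/m³ × 9.8 m/s² × 1420 m = 3.003×10^7 Pa = 30.03 MPa
granite: 2749 kg/m³ × 9.8 m/s² × 22363 m = 6.025×10^8 Pa = 602.5 MPa
Total = 32.60 + 30.03 + 602.5 = 665.09 MPa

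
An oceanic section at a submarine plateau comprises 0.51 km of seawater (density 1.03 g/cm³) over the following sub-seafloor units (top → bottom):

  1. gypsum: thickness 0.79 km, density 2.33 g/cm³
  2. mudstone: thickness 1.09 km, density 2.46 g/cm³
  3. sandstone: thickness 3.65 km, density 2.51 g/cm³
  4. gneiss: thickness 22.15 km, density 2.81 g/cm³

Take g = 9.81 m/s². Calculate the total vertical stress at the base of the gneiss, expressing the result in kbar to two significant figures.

seawater: 1030 kg/m³ × 9.81 m/s² × 510 m = 5.153×10^6 Pa = 0.05153 kbar
gypsum: 2330 kg/m³ × 9.81 m/s² × 790 m = 1.806×10^7 Pa = 0.1806 kbar
mudstone: 2460 kg/m³ × 9.81 m/s² × 1090 m = 2.630×10^7 Pa = 0.2630 kbar
sandstone: 2510 kg/m³ × 9.81 m/s² × 3650 m = 8.987×10^7 Pa = 0.8987 kbar
gneiss: 2810 kg/m³ × 9.81 m/s² × 22150 m = 6.106×10^8 Pa = 6.106 kbar
Total = 0.05153 + 0.1806 + 0.2630 + 0.8987 + 6.106 = 7.4998 kbar

7.5 kbar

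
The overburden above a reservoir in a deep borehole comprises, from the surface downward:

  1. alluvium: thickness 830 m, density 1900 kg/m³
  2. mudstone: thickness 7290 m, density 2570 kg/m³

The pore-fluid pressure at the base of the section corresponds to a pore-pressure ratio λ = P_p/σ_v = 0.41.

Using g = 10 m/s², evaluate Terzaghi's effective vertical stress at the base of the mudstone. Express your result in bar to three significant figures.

Overburden (lithostatic) stress σ_v:
alluvium: 1900 kg/m³ × 10 m/s² × 830 m = 1.577×10^7 Pa = 15.77 MPa
mudstone: 2570 kg/m³ × 10 m/s² × 7290 m = 1.874×10^8 Pa = 187.4 MPa
Total = 15.77 + 187.4 = 203.12 MPa
Pore pressure P_p = λ·σ_v = 0.41 × 203.1 MPa = 83.28 MPa
Effective stress σ' = σ_v − P_p = 203.1 − 83.28 = 119.84 MPa = 1198.4 bar

1200 bar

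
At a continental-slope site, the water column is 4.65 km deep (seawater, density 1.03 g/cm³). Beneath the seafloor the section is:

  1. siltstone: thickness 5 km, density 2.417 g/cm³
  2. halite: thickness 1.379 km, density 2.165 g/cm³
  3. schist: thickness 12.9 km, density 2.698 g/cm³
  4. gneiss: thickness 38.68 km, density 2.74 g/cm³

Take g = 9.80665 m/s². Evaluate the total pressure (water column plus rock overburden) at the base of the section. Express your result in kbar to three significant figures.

seawater: 1030 kg/m³ × 9.80665 m/s² × 4650 m = 4.697×10^7 Pa = 0.4697 kbar
siltstone: 2417 kg/m³ × 9.80665 m/s² × 5000 m = 1.185×10^8 Pa = 1.185 kbar
halite: 2165 kg/m³ × 9.80665 m/s² × 1379 m = 2.928×10^7 Pa = 0.2928 kbar
schist: 2698 kg/m³ × 9.80665 m/s² × 12900 m = 3.413×10^8 Pa = 3.413 kbar
gneiss: 2740 kg/m³ × 9.80665 m/s² × 38680 m = 1.039×10^9 Pa = 10.39 kbar
Total = 0.4697 + 1.185 + 0.2928 + 3.413 + 10.39 = 15.754 kbar

15.8 kbar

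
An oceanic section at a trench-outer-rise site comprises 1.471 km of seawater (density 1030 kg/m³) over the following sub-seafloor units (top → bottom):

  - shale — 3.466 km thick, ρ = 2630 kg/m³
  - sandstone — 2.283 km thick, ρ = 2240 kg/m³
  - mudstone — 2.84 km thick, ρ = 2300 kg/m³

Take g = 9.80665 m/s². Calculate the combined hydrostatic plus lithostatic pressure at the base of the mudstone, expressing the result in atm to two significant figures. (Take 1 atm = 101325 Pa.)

2200 atm

seawater: 1030 kg/m³ × 9.80665 m/s² × 1471 m = 1.486×10^7 Pa = 146.6 atm
shale: 2630 kg/m³ × 9.80665 m/s² × 3466 m = 8.939×10^7 Pa = 882.2 atm
sandstone: 2240 kg/m³ × 9.80665 m/s² × 2283 m = 5.015×10^7 Pa = 494.9 atm
mudstone: 2300 kg/m³ × 9.80665 m/s² × 2840 m = 6.406×10^7 Pa = 632.2 atm
Total = 146.6 + 882.2 + 494.9 + 632.2 = 2156.0 atm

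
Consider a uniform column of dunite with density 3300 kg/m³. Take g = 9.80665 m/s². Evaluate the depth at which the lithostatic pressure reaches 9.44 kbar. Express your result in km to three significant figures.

h = P/(ρg) = 9.44 kbar / (3300 kg/m³ × 9.80665 m/s²) = 9.440×10^8 Pa / 32362 Pa/m = 29170 m
= 29.170 km

29.2 km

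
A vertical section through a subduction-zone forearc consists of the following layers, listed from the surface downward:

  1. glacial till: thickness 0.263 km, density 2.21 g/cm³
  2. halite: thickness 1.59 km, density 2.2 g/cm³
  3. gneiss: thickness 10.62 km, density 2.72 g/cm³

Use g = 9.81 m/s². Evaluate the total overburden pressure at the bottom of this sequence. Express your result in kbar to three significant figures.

3.23 kbar

glacial till: 2210 kg/m³ × 9.81 m/s² × 263 m = 5.702×10^6 Pa = 0.05702 kbar
halite: 2200 kg/m³ × 9.81 m/s² × 1590 m = 3.432×10^7 Pa = 0.3432 kbar
gneiss: 2720 kg/m³ × 9.81 m/s² × 10620 m = 2.834×10^8 Pa = 2.834 kbar
Total = 0.05702 + 0.3432 + 2.834 = 3.2339 kbar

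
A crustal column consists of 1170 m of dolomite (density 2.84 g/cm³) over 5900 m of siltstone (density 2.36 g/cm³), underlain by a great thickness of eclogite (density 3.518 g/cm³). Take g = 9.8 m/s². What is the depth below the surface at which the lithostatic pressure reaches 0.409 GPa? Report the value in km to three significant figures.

14.0 km

Pressure at base of upper layers: 2840×9.8×1170 + 2360×9.8×5900 = 1.690×10^8 Pa = 0.1690 GPa
Remaining pressure to be supplied by eclogite: 4.090×10^8 − 1.690×10^8 = 2.400×10^8 Pa
Additional depth in eclogite = 2.400×10^8 Pa / (3518 kg/m³ × 9.8 m/s²) = 6960.7 m
Total depth = 7070 m + 6960.7 m = 14031 m
= 14.031 km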